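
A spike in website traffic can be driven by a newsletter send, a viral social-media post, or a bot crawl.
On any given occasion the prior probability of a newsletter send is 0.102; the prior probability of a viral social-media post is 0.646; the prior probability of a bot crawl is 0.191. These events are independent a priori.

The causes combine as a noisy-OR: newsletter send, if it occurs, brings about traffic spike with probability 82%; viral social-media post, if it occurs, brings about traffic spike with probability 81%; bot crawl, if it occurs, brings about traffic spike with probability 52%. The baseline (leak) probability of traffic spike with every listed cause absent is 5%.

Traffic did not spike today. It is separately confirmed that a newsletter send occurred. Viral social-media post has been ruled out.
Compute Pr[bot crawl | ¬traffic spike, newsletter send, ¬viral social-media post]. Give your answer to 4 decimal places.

Under noisy-OR, P(traffic spike | causes) = 1 − (1−0.05)·∏(1−qᵢ) over the active causes.
Weight on bot crawl=true, given the evidence: 0.08208·0.191 = 0.015677
The normalizing constant is 0.171·0.809 + 0.08208·0.191 = 0.154016
Posterior = 0.015677 / 0.154016 ≈ 0.1018

Pr[bot crawl | ¬traffic spike, newsletter send, ¬viral social-media post] ≈ 0.1018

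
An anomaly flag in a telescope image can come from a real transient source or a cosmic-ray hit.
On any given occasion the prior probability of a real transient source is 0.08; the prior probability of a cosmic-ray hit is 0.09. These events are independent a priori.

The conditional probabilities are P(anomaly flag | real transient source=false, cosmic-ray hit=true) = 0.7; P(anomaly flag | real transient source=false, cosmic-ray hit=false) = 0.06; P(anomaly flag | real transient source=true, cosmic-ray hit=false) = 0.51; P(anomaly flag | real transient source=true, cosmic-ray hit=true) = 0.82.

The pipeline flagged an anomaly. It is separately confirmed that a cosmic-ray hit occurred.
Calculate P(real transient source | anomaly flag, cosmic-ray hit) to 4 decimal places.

Numerator (weight on configurations with real transient source): 0.82·0.08 = 0.065600
Normalizer over all consistent configurations: 0.7·0.92 + 0.82·0.08 = 0.709600
P(real transient source | anomaly flag, cosmic-ray hit) = 0.065600/0.709600 ≈ 0.0924

P(real transient source | anomaly flag, cosmic-ray hit) ≈ 0.0924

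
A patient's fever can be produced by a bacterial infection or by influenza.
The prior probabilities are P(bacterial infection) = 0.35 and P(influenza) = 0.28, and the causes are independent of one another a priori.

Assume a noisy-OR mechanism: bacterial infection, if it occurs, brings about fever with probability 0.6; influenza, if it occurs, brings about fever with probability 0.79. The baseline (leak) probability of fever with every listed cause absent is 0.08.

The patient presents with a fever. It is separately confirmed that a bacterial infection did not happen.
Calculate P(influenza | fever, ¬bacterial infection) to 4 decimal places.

P(influenza | fever, ¬bacterial infection) ≈ 0.7968

Under noisy-OR, P(fever | causes) = 1 − (1−0.08)·∏(1−qᵢ) over the active causes.
P(fever | ¬bacterial infection) = 0.08*0.72 + 0.8068*0.28 = 0.057600 + 0.225904 = 0.283504
Restricting to configurations with influenza present: 0.8068*0.28 = 0.225904.
So P(influenza | fever, ¬bacterial infection) = 0.225904/0.283504 ≈ 0.7968.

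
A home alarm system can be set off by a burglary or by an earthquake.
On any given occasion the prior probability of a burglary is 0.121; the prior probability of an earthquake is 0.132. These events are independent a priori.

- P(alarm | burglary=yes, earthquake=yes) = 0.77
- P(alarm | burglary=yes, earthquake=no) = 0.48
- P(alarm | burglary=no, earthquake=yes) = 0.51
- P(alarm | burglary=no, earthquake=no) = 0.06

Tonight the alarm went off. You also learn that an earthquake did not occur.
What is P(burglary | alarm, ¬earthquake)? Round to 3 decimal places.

P(alarm | ¬earthquake) = 0.06×0.879 + 0.48×0.121 = 0.052740 + 0.058080 = 0.110820
The burglary-present share is 0.48×0.121 = 0.058080.
P(burglary | alarm, ¬earthquake) = 0.058080 / 0.110820 ≈ 0.524

P(burglary | alarm, ¬earthquake) ≈ 0.524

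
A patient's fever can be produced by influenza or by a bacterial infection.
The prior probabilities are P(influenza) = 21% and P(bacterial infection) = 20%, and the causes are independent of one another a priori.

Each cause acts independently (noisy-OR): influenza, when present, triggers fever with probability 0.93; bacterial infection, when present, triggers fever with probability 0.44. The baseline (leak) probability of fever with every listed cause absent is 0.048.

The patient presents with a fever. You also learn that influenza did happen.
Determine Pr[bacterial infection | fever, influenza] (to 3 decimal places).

Under noisy-OR, P(fever | causes) = 1 − (1−0.048)·∏(1−qᵢ) over the active causes.
Numerator (weight on configurations with bacterial infection): 0.962682×0.2 = 0.192536
The normalizing constant is 0.93336×0.8 + 0.962682×0.2 = 0.939224
Posterior = 0.192536 / 0.939224 ≈ 0.205

Pr[bacterial infection | fever, influenza] ≈ 0.205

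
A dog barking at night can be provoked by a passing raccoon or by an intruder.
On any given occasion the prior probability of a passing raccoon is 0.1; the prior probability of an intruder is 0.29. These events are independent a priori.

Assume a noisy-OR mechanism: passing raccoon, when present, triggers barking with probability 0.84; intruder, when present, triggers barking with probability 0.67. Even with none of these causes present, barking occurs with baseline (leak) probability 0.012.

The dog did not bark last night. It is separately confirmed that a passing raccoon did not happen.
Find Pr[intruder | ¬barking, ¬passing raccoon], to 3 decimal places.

Under noisy-OR, P(barking | causes) = 1 − (1−0.012)·∏(1−qᵢ) over the active causes.
By total probability over both values of intruder:
  P(¬barking | ¬passing raccoon) = 0.988*0.71 + 0.32604*0.29
        = 0.701480 + 0.094552 = 0.796032
Configurations with intruder contribute 0.094552, so
  P(intruder | ¬barking, ¬passing raccoon) = 0.094552 / 0.796032 ≈ 0.119

Pr[intruder | ¬barking, ¬passing raccoon] ≈ 0.119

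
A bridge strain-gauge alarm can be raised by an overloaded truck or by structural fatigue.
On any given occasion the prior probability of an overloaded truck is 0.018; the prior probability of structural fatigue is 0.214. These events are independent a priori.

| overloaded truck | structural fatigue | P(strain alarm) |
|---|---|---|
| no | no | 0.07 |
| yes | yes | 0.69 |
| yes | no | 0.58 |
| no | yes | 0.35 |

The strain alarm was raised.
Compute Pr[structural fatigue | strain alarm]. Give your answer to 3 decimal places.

Pr[structural fatigue | strain alarm] ≈ 0.550

Enumerate the 4 (overloaded truck, structural fatigue) configurations and weight by the priors:
  P(strain alarm) = 0.07×0.982×0.786 + 0.35×0.982×0.214 + 0.58×0.018×0.786 + 0.69×0.018×0.214
        = 0.054030 + 0.073552 + 0.008206 + 0.002658 = 0.138446
The terms with structural fatigue present sum to 0.076210, so
  P(structural fatigue | strain alarm) = 0.076210 / 0.138446 ≈ 0.550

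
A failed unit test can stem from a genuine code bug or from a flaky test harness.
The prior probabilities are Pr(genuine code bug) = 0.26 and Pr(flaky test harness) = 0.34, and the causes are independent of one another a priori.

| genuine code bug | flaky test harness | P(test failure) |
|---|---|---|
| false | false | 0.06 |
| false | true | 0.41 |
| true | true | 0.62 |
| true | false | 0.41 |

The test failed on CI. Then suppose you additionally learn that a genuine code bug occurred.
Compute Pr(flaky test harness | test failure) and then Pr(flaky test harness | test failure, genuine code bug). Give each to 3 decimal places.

Pr(flaky test harness | test failure) ≈ 0.613; Pr(flaky test harness | test failure, genuine code bug) ≈ 0.438

For the numerator, keep only flaky test harness=true terms: 0.103156 + 0.054808 = 0.157964
Normalizer over all consistent configurations: 0.06·0.74·0.66 + 0.41·0.74·0.34 + 0.41·0.26·0.66 + 0.62·0.26·0.34 = 0.257624
P(flaky test harness | test failure) = 0.157964/0.257624 ≈ 0.613

Now condition on the additional information:
By total probability over both values of flaky test harness:
  P(test failure | genuine code bug) = 0.41·0.66 + 0.62·0.34
        = 0.270600 + 0.210800 = 0.481400
Keeping only the flaky test harness-present terms gives 0.210800, so
  P(flaky test harness | test failure, genuine code bug) = 0.210800 / 0.481400 ≈ 0.438
This is intercausal reasoning (explaining away): once genuine code bug accounts for the test failure, flaky test harness becomes less likely.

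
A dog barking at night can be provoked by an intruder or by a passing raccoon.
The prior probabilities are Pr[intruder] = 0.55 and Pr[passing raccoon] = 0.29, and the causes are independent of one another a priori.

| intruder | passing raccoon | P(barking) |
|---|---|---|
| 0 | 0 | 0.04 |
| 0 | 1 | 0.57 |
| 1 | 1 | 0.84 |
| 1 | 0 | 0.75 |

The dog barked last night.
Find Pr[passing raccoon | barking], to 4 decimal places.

By total probability over the 4 (intruder, passing raccoon) configurations:
  P(barking) = 0.04*0.45*0.71 + 0.57*0.45*0.29 + 0.75*0.55*0.71 + 0.84*0.55*0.29
        = 0.012780 + 0.074385 + 0.292875 + 0.133980 = 0.514020
The terms with passing raccoon present sum to 0.208365, so
  P(passing raccoon | barking) = 0.208365 / 0.514020 ≈ 0.4054

Pr[passing raccoon | barking] ≈ 0.4054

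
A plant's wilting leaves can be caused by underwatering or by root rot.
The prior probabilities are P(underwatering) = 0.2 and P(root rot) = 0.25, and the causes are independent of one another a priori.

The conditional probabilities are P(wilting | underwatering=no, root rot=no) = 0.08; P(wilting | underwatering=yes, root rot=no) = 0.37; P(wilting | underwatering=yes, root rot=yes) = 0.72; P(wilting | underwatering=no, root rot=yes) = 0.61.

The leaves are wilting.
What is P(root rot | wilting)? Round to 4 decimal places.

P(root rot | wilting) ≈ 0.6042

Weight on root rot=true, given the evidence: 0.122000 + 0.036000 = 0.158000
Normalizer over all consistent configurations: 0.08·0.8·0.75 + 0.61·0.8·0.25 + 0.37·0.2·0.75 + 0.72·0.2·0.25 = 0.261500
P(root rot | wilting) = 0.158000/0.261500 ≈ 0.6042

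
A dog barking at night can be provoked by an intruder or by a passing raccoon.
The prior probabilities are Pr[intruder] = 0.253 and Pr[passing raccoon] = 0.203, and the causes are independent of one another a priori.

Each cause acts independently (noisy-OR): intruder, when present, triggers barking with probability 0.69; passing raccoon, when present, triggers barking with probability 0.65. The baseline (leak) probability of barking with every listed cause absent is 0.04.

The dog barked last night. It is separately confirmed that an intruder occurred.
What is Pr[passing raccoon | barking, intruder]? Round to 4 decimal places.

Under noisy-OR, P(barking | causes) = 1 − (1−0.04)·∏(1−qᵢ) over the active causes.
P(barking | intruder) = 0.7024·0.797 + 0.89584·0.203 = 0.559813 + 0.181856 = 0.741669
Restricting to configurations with passing raccoon present: 0.89584·0.203 = 0.181856.
Hence the posterior is 0.181856/0.741669 ≈ 0.2452.

Pr[passing raccoon | barking, intruder] ≈ 0.2452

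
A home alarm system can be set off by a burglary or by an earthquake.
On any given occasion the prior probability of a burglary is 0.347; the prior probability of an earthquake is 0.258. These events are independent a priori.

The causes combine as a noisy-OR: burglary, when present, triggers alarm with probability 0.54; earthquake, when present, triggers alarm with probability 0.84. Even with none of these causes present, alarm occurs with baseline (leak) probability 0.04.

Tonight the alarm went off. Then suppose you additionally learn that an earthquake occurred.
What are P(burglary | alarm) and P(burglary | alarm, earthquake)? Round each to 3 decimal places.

Under noisy-OR, P(alarm | causes) = 1 − (1−0.04)·∏(1−qᵢ) over the active causes.
Sum P(alarm|·) weighted by the priors over the 4 (burglary, earthquake) configurations:
  P(alarm) = 0.04×0.653×0.742 + 0.8464×0.653×0.258 + 0.5584×0.347×0.742 + 0.929344×0.347×0.258
        = 0.019381 + 0.142596 + 0.143773 + 0.083200 = 0.388950
The terms with burglary present sum to 0.226973, so
  P(burglary | alarm) = 0.226973 / 0.388950 ≈ 0.584

With the extra evidence:
P(alarm | earthquake) = 0.8464*0.653 + 0.929344*0.347 = 0.552699 + 0.322482 = 0.875181
The burglary-present share is 0.929344*0.347 = 0.322482.
P(burglary | alarm, earthquake) = 0.322482 / 0.875181 ≈ 0.368
— earthquake explains away the evidence for burglary.

P(burglary | alarm) ≈ 0.584; P(burglary | alarm, earthquake) ≈ 0.368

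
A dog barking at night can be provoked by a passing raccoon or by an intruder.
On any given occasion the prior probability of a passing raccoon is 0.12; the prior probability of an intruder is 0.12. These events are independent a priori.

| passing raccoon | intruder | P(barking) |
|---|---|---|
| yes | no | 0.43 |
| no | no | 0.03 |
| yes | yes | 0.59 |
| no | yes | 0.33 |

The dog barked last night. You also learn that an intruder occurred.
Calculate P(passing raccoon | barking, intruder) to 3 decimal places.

Sum P(barking|·) weighted by the priors over both values of passing raccoon:
  P(barking | intruder) = 0.33*0.88 + 0.59*0.12
        = 0.290400 + 0.070800 = 0.361200
Keeping only the passing raccoon-present terms gives 0.070800, so
  P(passing raccoon | barking, intruder) = 0.070800 / 0.361200 ≈ 0.196

P(passing raccoon | barking, intruder) ≈ 0.196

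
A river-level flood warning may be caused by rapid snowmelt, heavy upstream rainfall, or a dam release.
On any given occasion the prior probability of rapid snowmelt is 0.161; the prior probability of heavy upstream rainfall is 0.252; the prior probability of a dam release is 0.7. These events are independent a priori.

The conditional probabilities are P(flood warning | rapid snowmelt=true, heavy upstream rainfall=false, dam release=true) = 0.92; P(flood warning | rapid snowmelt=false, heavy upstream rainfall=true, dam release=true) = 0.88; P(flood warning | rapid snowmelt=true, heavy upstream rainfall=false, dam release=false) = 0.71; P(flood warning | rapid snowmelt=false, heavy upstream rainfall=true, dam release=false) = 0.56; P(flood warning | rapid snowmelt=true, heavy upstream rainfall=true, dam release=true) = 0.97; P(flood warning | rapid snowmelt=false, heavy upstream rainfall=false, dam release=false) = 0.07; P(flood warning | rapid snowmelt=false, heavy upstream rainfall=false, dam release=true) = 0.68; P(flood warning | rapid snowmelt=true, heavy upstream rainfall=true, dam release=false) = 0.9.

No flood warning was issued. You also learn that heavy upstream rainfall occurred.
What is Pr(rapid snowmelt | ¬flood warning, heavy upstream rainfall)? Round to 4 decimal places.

Numerator (weight on configurations with rapid snowmelt): 0.004830 + 0.003381 = 0.008211
Denominator P(¬flood warning | heavy upstream rainfall): 0.44·0.839·0.3 + 0.12·0.839·0.7 + 0.1·0.161·0.3 + 0.03·0.161·0.7 = 0.189435
P(rapid snowmelt | ¬flood warning, heavy upstream rainfall) = 0.008211/0.189435 ≈ 0.0433

Pr(rapid snowmelt | ¬flood warning, heavy upstream rainfall) ≈ 0.0433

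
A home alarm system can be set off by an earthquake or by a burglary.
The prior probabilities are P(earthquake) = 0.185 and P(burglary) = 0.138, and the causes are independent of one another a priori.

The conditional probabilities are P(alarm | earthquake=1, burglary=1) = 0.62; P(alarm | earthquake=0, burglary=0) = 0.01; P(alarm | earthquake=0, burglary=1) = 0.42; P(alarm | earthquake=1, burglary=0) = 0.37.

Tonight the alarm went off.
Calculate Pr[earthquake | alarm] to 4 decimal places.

Pr[earthquake | alarm] ≈ 0.5797

For the numerator, keep only earthquake=true terms: 0.059004 + 0.015829 = 0.074833
Normalizer over all consistent configurations: 0.01·0.815·0.862 + 0.42·0.815·0.138 + 0.37·0.185·0.862 + 0.62·0.185·0.138 = 0.129095
P(earthquake | alarm) = 0.074833/0.129095 ≈ 0.5797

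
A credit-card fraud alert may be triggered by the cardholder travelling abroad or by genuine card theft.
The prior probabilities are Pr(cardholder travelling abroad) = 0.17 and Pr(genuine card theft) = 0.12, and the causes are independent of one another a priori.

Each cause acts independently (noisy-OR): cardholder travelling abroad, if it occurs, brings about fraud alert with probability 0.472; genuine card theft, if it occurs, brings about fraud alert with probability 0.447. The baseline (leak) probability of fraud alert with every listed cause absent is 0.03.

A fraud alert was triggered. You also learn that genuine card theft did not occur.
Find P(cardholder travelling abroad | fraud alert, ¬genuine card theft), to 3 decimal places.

Under noisy-OR, P(fraud alert | causes) = 1 − (1−0.03)·∏(1−qᵢ) over the active causes.
Sum P(fraud alert|·) weighted by the priors over both values of cardholder travelling abroad:
  P(fraud alert | ¬genuine card theft) = 0.03*0.83 + 0.48784*0.17
        = 0.024900 + 0.082933 = 0.107833
The terms with cardholder travelling abroad present sum to 0.082933, so
  P(cardholder travelling abroad | fraud alert, ¬genuine card theft) = 0.082933 / 0.107833 ≈ 0.769

P(cardholder travelling abroad | fraud alert, ¬genuine card theft) ≈ 0.769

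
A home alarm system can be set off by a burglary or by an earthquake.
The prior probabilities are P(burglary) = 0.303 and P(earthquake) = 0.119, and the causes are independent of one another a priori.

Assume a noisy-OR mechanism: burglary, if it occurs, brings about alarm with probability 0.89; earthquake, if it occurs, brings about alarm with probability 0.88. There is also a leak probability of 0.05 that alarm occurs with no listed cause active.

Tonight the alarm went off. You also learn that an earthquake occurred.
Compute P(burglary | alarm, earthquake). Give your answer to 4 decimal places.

P(burglary | alarm, earthquake) ≈ 0.3264

Under noisy-OR, P(alarm | causes) = 1 − (1−0.05)·∏(1−qᵢ) over the active causes.
For the numerator, keep only burglary=true terms: 0.98746·0.303 = 0.299200
Denominator P(alarm | earthquake): 0.886·0.697 + 0.98746·0.303 = 0.916742
P(burglary | alarm, earthquake) = 0.299200/0.916742 ≈ 0.3264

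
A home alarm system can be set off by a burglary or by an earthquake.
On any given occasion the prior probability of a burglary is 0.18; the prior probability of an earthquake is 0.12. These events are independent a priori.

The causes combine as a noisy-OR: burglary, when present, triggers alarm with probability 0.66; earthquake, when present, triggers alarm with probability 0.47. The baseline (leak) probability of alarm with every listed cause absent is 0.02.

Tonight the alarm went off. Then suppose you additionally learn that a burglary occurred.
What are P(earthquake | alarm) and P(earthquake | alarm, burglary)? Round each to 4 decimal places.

Under noisy-OR, P(alarm | causes) = 1 − (1−0.02)·∏(1−qᵢ) over the active causes.
Weight on earthquake=true, given the evidence: 0.047291 + 0.017786 = 0.065077
Denominator P(alarm): 0.02*0.82*0.88 + 0.4806*0.82*0.12 + 0.6668*0.18*0.88 + 0.823404*0.18*0.12 = 0.185130
Posterior = 0.065077 / 0.185130 ≈ 0.3515

With the extra evidence:
Numerator (weight on configurations with earthquake): 0.823404×0.12 = 0.098808
The normalizing constant is 0.6668×0.88 + 0.823404×0.12 = 0.685592
P(earthquake | alarm, burglary) = 0.098808/0.685592 ≈ 0.1441

P(earthquake | alarm) ≈ 0.3515; P(earthquake | alarm, burglary) ≈ 0.1441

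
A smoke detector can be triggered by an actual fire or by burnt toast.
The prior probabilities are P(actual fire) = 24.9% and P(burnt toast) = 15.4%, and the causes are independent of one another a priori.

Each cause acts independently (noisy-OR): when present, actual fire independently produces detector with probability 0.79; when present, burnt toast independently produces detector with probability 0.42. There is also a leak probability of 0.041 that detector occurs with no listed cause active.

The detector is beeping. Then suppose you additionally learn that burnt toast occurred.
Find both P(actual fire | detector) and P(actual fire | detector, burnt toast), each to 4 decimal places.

P(actual fire | detector) ≈ 0.7231; P(actual fire | detector, burnt toast) ≈ 0.3975

Under noisy-OR, P(detector | causes) = 1 − (1−0.041)·∏(1−qᵢ) over the active causes.
Numerator (weight on configurations with actual fire): 0.168230 + 0.033867 = 0.202097
Denominator P(detector): 0.041×0.751×0.846 + 0.44378×0.751×0.154 + 0.79861×0.249×0.846 + 0.883194×0.249×0.154 = 0.279471
P(actual fire | detector) = 0.202097/0.279471 ≈ 0.7231

Now also conditioning on burnt toast=true:
For the numerator, keep only actual fire=true terms: 0.883194*0.249 = 0.219915
The normalizing constant is 0.44378*0.751 + 0.883194*0.249 = 0.553194
Posterior = 0.219915 / 0.553194 ≈ 0.3975
This is intercausal reasoning (explaining away): once burnt toast accounts for the detector, actual fire becomes less likely.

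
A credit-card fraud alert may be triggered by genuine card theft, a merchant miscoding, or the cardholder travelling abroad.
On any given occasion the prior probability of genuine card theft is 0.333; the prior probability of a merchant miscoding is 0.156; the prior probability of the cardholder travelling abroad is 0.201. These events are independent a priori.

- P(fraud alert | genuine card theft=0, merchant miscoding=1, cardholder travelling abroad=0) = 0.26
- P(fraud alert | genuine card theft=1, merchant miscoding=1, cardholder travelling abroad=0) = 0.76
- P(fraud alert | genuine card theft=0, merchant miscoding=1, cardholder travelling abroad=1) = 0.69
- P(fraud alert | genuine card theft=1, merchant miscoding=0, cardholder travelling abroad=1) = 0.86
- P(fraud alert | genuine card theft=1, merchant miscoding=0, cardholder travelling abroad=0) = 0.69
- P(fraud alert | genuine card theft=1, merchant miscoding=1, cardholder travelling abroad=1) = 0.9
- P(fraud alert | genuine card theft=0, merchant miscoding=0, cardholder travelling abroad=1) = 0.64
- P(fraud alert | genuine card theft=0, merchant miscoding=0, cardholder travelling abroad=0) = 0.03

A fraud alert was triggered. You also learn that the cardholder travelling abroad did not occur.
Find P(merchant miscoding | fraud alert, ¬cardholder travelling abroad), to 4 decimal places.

P(fraud alert | ¬cardholder travelling abroad) = 0.03·0.667·0.844 + 0.26·0.667·0.156 + 0.69·0.333·0.844 + 0.76·0.333·0.156 = 0.016888 + 0.027054 + 0.193926 + 0.039480 = 0.277348
Of this, 0.066534 comes from 0.027054 + 0.039480 (the merchant miscoding=true cases).
Hence the posterior is 0.066534/0.277348 ≈ 0.2399.

P(merchant miscoding | fraud alert, ¬cardholder travelling abroad) ≈ 0.2399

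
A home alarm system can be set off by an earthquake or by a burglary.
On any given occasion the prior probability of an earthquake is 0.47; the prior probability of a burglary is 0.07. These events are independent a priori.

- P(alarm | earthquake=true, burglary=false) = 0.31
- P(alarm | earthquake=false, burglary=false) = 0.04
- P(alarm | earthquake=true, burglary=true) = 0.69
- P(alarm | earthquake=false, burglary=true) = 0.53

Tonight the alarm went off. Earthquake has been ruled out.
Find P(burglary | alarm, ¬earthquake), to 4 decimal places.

Sum P(alarm|·) weighted by the priors over both values of burglary:
  P(alarm | ¬earthquake) = 0.04×0.93 + 0.53×0.07
        = 0.037200 + 0.037100 = 0.074300
Configurations with burglary contribute 0.037100, so
  P(burglary | alarm, ¬earthquake) = 0.037100 / 0.074300 ≈ 0.4993

P(burglary | alarm, ¬earthquake) ≈ 0.4993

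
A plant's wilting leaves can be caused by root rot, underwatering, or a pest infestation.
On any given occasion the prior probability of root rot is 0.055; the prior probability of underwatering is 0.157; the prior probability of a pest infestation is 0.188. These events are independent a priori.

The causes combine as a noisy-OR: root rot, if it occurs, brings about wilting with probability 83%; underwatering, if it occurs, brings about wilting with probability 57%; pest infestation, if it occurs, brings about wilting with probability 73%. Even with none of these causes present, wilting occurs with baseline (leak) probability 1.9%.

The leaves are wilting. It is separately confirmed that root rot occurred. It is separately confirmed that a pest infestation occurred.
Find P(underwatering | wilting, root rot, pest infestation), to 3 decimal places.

P(underwatering | wilting, root rot, pest infestation) ≈ 0.161

Under noisy-OR, P(wilting | causes) = 1 − (1−0.019)·∏(1−qᵢ) over the active causes.
P(wilting | root rot, pest infestation) = 0.954972·0.843 + 0.980638·0.157 = 0.805041 + 0.153960 = 0.959001
Of this, 0.153960 comes from 0.980638·0.157 (the underwatering=true cases).
So P(underwatering | wilting, root rot, pest infestation) = 0.153960/0.959001 ≈ 0.161.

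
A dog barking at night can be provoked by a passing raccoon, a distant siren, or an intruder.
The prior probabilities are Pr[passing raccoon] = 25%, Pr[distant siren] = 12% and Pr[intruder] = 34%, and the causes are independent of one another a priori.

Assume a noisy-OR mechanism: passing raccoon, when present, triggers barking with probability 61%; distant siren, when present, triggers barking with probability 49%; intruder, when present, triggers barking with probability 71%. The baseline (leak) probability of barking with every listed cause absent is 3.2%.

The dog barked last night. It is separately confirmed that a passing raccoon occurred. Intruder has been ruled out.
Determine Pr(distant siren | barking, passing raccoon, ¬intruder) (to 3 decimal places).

Pr(distant siren | barking, passing raccoon, ¬intruder) ≈ 0.150

Under noisy-OR, P(barking | causes) = 1 − (1−0.032)·∏(1−qᵢ) over the active causes.
P(barking | passing raccoon, ¬intruder) = 0.62248*0.88 + 0.807465*0.12 = 0.547782 + 0.096896 = 0.644678
The distant siren-present share is 0.807465*0.12 = 0.096896.
So P(distant siren | barking, passing raccoon, ¬intruder) = 0.096896/0.644678 ≈ 0.150.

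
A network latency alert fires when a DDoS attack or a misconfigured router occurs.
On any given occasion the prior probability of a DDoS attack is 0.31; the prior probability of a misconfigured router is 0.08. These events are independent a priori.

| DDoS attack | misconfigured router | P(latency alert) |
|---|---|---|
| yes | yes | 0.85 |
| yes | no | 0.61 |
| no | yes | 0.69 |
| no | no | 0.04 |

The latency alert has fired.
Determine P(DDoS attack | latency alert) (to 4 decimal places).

P(latency alert) = 0.04·0.69·0.92 + 0.69·0.69·0.08 + 0.61·0.31·0.92 + 0.85·0.31·0.08 = 0.025392 + 0.038088 + 0.173972 + 0.021080 = 0.258532
The DDoS attack-present share is 0.173972 + 0.021080 = 0.195052.
P(DDoS attack | latency alert) = 0.195052 / 0.258532 ≈ 0.7545

P(DDoS attack | latency alert) ≈ 0.7545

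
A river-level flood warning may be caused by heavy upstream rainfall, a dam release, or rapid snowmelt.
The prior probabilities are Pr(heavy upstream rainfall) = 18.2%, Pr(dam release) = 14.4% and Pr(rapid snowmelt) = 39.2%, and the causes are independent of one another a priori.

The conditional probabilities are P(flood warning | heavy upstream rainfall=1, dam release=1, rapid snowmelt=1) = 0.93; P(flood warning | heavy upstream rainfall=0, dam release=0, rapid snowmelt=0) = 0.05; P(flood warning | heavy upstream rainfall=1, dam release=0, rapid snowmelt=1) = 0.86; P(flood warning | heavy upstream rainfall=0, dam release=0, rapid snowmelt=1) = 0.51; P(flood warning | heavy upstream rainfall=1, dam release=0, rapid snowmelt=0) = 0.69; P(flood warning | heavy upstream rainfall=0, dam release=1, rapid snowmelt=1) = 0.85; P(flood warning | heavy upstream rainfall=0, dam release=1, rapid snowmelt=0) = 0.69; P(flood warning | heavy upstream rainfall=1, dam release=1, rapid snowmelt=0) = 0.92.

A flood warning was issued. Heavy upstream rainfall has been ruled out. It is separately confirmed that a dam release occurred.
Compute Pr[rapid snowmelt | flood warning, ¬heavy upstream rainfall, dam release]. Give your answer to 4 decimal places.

Weight on rapid snowmelt=true, given the evidence: 0.85*0.392 = 0.333200
The normalizing constant is 0.69*0.608 + 0.85*0.392 = 0.752720
P(rapid snowmelt | flood warning, ¬heavy upstream rainfall, dam release) = 0.333200/0.752720 ≈ 0.4427

Pr[rapid snowmelt | flood warning, ¬heavy upstream rainfall, dam release] ≈ 0.4427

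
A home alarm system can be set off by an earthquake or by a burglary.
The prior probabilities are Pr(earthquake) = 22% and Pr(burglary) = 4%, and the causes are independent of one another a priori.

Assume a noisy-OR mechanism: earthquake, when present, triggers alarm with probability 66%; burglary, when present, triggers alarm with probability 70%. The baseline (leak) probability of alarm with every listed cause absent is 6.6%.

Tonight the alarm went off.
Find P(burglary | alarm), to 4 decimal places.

P(burglary | alarm) ≈ 0.1358

Under noisy-OR, P(alarm | causes) = 1 − (1−0.066)·∏(1−qᵢ) over the active causes.
Weight on burglary=true, given the evidence: 0.022458 + 0.007962 = 0.030420
Normalizer over all consistent configurations: 0.066*0.78*0.96 + 0.7198*0.78*0.04 + 0.68244*0.22*0.96 + 0.904732*0.22*0.04 = 0.223972
P(burglary | alarm) = 0.030420/0.223972 ≈ 0.1358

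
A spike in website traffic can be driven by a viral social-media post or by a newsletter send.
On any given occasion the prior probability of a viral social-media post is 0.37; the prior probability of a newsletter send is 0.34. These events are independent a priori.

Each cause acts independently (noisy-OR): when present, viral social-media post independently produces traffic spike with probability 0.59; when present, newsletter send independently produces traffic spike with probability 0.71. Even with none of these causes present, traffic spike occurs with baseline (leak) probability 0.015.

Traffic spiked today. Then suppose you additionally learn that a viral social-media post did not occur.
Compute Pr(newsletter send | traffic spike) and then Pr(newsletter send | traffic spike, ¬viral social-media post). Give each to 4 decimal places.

Under noisy-OR, P(traffic spike | causes) = 1 − (1−0.015)·∏(1−qᵢ) over the active causes.
Sum P(traffic spike|·) weighted by the priors over the 4 (viral social-media post, newsletter send) configurations:
  P(traffic spike) = 0.015×0.63×0.66 + 0.71435×0.63×0.34 + 0.59615×0.37×0.66 + 0.882883×0.37×0.34
        = 0.006237 + 0.153014 + 0.145580 + 0.111067 = 0.415898
Keeping only the newsletter send-present terms gives 0.264081, so
  P(newsletter send | traffic spike) = 0.264081 / 0.415898 ≈ 0.6350

Now also conditioning on viral social-media post≠true:
P(traffic spike | ¬viral social-media post) = 0.015*0.66 + 0.71435*0.34 = 0.009900 + 0.242879 = 0.252779
Of this, 0.242879 comes from 0.71435*0.34 (the newsletter send=true cases).
So P(newsletter send | traffic spike, ¬viral social-media post) = 0.242879/0.252779 ≈ 0.9608.

Pr(newsletter send | traffic spike) ≈ 0.6350; Pr(newsletter send | traffic spike, ¬viral social-media post) ≈ 0.9608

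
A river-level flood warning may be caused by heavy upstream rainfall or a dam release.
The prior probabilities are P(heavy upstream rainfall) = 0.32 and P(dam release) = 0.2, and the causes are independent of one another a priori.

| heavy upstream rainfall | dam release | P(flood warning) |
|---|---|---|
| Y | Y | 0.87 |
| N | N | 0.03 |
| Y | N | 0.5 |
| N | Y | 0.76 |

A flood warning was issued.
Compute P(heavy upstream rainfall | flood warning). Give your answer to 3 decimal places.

By total probability over the 4 (heavy upstream rainfall, dam release) configurations:
  P(flood warning) = 0.03×0.68×0.8 + 0.76×0.68×0.2 + 0.5×0.32×0.8 + 0.87×0.32×0.2
        = 0.016320 + 0.103360 + 0.128000 + 0.055680 = 0.303360
The terms with heavy upstream rainfall present sum to 0.183680, so
  P(heavy upstream rainfall | flood warning) = 0.183680 / 0.303360 ≈ 0.605

P(heavy upstream rainfall | flood warning) ≈ 0.605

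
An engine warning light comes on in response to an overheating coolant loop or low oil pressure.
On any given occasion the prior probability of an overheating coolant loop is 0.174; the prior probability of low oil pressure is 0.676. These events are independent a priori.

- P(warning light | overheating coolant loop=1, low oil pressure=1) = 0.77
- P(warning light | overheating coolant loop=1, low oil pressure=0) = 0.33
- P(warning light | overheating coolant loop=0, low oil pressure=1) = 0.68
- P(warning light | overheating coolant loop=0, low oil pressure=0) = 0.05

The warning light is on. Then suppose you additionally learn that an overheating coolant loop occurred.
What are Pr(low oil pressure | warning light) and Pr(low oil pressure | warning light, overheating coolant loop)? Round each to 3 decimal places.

P(warning light) = 0.05·0.826·0.324 + 0.68·0.826·0.676 + 0.33·0.174·0.324 + 0.77·0.174·0.676 = 0.013381 + 0.379696 + 0.018604 + 0.090570 = 0.502251
Restricting to configurations with low oil pressure present: 0.379696 + 0.090570 = 0.470266.
P(low oil pressure | warning light) = 0.470266 / 0.502251 ≈ 0.936

Now condition on the additional information:
For the numerator, keep only low oil pressure=true terms: 0.77*0.676 = 0.520520
The normalizing constant is 0.33*0.324 + 0.77*0.676 = 0.627440
P(low oil pressure | warning light, overheating coolant loop) = 0.520520/0.627440 ≈ 0.830
— overheating coolant loop explains away the evidence for low oil pressure.

Pr(low oil pressure | warning light) ≈ 0.936; Pr(low oil pressure | warning light, overheating coolant loop) ≈ 0.830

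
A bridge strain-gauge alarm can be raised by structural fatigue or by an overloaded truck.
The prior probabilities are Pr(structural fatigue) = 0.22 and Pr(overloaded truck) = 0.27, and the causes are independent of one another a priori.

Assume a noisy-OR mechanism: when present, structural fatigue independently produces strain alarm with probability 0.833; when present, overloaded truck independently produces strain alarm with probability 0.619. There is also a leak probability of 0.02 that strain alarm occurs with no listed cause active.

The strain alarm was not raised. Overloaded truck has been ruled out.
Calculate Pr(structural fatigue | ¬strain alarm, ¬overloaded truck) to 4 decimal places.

Pr(structural fatigue | ¬strain alarm, ¬overloaded truck) ≈ 0.0450

Under noisy-OR, P(strain alarm | causes) = 1 − (1−0.02)·∏(1−qᵢ) over the active causes.
P(¬strain alarm | ¬overloaded truck) = 0.98·0.78 + 0.16366·0.22 = 0.764400 + 0.036005 = 0.800405
Of this, 0.036005 comes from 0.16366·0.22 (the structural fatigue=true cases).
P(structural fatigue | ¬strain alarm, ¬overloaded truck) = 0.036005 / 0.800405 ≈ 0.0450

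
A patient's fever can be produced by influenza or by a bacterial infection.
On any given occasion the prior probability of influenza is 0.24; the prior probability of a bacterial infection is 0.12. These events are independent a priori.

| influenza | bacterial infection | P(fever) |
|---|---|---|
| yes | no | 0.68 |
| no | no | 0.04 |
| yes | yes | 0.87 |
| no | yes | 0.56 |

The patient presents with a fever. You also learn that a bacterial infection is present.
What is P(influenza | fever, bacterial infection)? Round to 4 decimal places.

By total probability over both values of influenza:
  P(fever | bacterial infection) = 0.56*0.76 + 0.87*0.24
        = 0.425600 + 0.208800 = 0.634400
The terms with influenza present sum to 0.208800, so
  P(influenza | fever, bacterial infection) = 0.208800 / 0.634400 ≈ 0.3291

P(influenza | fever, bacterial infection) ≈ 0.3291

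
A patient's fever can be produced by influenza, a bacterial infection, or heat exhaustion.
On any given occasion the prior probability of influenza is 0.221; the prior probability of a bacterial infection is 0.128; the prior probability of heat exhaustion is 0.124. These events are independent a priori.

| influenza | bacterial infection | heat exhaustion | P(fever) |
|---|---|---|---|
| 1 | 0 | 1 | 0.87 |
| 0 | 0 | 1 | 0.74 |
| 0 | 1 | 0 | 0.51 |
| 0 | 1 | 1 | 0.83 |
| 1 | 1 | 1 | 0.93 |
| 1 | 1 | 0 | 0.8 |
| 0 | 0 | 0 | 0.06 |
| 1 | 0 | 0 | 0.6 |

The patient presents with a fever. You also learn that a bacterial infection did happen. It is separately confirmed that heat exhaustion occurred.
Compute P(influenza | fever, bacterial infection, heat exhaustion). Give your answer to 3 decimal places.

P(fever | bacterial infection, heat exhaustion) = 0.83×0.779 + 0.93×0.221 = 0.646570 + 0.205530 = 0.852100
Of this, 0.205530 comes from 0.93×0.221 (the influenza=true cases).
P(influenza | fever, bacterial infection, heat exhaustion) = 0.205530 / 0.852100 ≈ 0.241

P(influenza | fever, bacterial infection, heat exhaustion) ≈ 0.241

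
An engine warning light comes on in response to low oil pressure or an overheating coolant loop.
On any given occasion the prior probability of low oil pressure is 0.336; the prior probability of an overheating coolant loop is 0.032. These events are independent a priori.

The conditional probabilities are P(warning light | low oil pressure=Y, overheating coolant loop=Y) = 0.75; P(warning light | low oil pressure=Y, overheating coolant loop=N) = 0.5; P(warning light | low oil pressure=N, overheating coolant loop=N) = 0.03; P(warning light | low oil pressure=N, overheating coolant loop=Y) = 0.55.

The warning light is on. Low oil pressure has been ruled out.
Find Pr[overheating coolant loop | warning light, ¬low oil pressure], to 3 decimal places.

Numerator (weight on configurations with overheating coolant loop): 0.55×0.032 = 0.017600
Denominator P(warning light | ¬low oil pressure): 0.03×0.968 + 0.55×0.032 = 0.046640
Posterior = 0.017600 / 0.046640 ≈ 0.377

Pr[overheating coolant loop | warning light, ¬low oil pressure] ≈ 0.377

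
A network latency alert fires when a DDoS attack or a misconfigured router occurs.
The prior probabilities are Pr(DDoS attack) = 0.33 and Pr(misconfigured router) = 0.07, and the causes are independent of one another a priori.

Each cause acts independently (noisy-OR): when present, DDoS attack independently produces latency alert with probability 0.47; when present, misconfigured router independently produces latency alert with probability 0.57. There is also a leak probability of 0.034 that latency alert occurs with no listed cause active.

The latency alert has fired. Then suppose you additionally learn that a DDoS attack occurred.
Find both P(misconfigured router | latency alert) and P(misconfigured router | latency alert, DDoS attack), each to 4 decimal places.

P(misconfigured router | latency alert) ≈ 0.2100; P(misconfigured router | latency alert, DDoS attack) ≈ 0.1074

Under noisy-OR, P(latency alert | causes) = 1 − (1−0.034)·∏(1−qᵢ) over the active causes.
For the numerator, keep only misconfigured router=true terms: 0.027419 + 0.018015 = 0.045434
Normalizer over all consistent configurations: 0.034*0.67*0.93 + 0.58462*0.67*0.07 + 0.48802*0.33*0.93 + 0.779849*0.33*0.07 = 0.216392
P(misconfigured router | latency alert) = 0.045434/0.216392 ≈ 0.2100

Now condition on the additional information:
P(latency alert | DDoS attack) = 0.48802×0.93 + 0.779849×0.07 = 0.453859 + 0.054589 = 0.508448
Of this, 0.054589 comes from 0.779849×0.07 (the misconfigured router=true cases).
Hence the posterior is 0.054589/0.508448 ≈ 0.1074.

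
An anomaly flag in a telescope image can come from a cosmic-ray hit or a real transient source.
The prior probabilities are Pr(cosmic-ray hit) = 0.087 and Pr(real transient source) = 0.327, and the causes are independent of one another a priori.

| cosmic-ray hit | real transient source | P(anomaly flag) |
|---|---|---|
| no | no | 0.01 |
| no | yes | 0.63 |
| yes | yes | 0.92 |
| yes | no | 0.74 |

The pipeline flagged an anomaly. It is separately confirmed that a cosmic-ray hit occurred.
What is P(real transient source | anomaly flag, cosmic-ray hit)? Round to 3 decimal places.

P(anomaly flag | cosmic-ray hit) = 0.74×0.673 + 0.92×0.327 = 0.498020 + 0.300840 = 0.798860
Restricting to configurations with real transient source present: 0.92×0.327 = 0.300840.
P(real transient source | anomaly flag, cosmic-ray hit) = 0.300840 / 0.798860 ≈ 0.377

P(real transient source | anomaly flag, cosmic-ray hit) ≈ 0.377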